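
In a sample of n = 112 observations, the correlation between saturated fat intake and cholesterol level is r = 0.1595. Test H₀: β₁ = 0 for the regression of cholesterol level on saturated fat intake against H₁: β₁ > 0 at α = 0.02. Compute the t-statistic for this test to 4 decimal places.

t = r·√(n − 2)/√(1 − r²) = 0.1595·√110/√0.97456 = 1.6945.
df = n − 2 = 110.
One-sided p ≈ 0.0465, which is ≥ 0.02, so fail to reject H₀.
The data do not give significant evidence of a linear association between saturated fat intake and cholesterol level.

t = 1.6945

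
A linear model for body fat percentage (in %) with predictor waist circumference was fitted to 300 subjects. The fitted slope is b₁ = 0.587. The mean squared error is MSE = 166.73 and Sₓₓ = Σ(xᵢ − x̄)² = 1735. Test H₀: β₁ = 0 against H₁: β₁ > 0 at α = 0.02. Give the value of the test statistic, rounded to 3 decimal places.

SE(b₁) = √(MSE/Sₓₓ) = √(166.73/1735) = 0.309997.
t = 0.587 / 0.309997 = 1.894.
df = n − 2 = 298.
One-sided p ≈ 0.0296, which is ≥ 0.02, so fail to reject H₀.
The data do not give significant evidence that the true slope on waist circumference is positive.

t = 1.894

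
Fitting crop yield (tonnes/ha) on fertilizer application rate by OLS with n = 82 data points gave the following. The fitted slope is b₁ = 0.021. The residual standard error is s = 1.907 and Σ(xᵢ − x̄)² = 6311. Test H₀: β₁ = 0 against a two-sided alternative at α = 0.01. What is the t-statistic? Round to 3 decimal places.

t = 0.875

SE(b₁) = s/√Sₓₓ = 1.907/√6311 = 0.024005.
t = 0.021 / 0.024005 = 0.875.
df = n − 2 = 80.
Two-sided p ≈ 0.3843, which is ≥ 0.01, so fail to reject H₀.
The data do not give significant evidence of an association between fertilizer application rate and crop yield.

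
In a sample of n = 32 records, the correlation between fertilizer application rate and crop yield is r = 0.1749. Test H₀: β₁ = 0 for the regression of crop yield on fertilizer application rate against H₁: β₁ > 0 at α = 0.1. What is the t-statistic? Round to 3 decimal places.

t = r·√(n − 2)/√(1 − r²) = 0.1749·√30/√0.96941 = 0.973.
df = n − 2 = 30.
One-sided p ≈ 0.1692, which is ≥ 0.1, so fail to reject H₀.
The data do not give significant evidence of a linear association between fertilizer application rate and crop yield.

t = 0.973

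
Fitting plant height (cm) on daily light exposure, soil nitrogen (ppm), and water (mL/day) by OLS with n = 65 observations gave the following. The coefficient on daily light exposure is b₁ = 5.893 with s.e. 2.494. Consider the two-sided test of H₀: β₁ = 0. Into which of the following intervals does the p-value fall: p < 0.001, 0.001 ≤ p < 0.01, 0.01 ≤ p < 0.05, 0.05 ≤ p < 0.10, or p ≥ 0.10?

0.01 ≤ p < 0.05

t = 5.893 / 2.494 = 2.363.
df = n − k − 1 = 65 − 3 − 1 = 61.
Two-sided p = 2·P(T_{61} > |t|) ≈ 0.0213.
So 0.01 ≤ p < 0.05.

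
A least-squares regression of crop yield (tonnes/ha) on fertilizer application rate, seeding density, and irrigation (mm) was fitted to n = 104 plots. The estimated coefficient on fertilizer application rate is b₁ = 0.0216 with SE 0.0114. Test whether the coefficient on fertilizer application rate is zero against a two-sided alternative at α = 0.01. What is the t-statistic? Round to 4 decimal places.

H₀: β₁ = 0 vs H₁: β₁ ≠ 0.
t = (b₁ − β₁⁰)/SE = 0.0216 / 0.0114 = 1.8947.
df = n − k − 1 = 104 − 3 − 1 = 100.
Two-sided p ≈ 0.0610, which is ≥ 0.01, so fail to reject H₀.
The data do not give significant evidence of an association between fertilizer application rate and crop yield, after adjusting for the other predictors.

t = 1.8947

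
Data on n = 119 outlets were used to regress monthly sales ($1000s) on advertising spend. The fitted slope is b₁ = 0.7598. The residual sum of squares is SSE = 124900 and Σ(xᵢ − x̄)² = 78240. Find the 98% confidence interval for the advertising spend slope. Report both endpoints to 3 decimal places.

MSE = SSE/(n − 2) = 124900/117 = 1067.52.
SE(b₁) = √(MSE/Sₓₓ) = √(1067.52/78240) = 0.116808.
df = n − 2 = 117.
t* = t_{0.01, 117} = 2.358642.
Margin = t* × SE = 2.358642 × 0.116808 = 0.27551.
CI: 0.7598 ± 0.27551 → (0.484, 1.035).
With 98% confidence, each one-unit increase in advertising spend is associated with a change of between 0.484 and 1.035 $1000s in monthly sales.

(0.484, 1.035)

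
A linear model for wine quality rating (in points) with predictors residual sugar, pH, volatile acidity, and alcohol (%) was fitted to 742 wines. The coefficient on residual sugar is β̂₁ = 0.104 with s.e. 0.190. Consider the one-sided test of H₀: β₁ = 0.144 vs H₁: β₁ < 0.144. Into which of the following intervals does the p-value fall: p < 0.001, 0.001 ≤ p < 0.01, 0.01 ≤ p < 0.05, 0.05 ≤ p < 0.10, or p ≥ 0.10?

p ≥ 0.10

t = (0.104 − 0.144) / 0.190 = -0.211.
df = n − k − 1 = 742 − 4 − 1 = 737.
One-sided p = P(T_{737} < t) ≈ 0.4167.
So p ≥ 0.10.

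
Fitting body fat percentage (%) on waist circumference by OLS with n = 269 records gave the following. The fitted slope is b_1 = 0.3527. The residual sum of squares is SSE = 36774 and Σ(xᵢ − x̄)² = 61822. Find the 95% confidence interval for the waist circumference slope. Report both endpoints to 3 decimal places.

MSE = SSE/(n − 2) = 36774/267 = 137.73.
SE(b_1) = √(MSE/Sₓₓ) = √(137.73/61822) = 0.0472001.
df = n − 2 = 267.
t* = t_{0.025, 267} = 1.968889.
Margin = t* × SE = 1.968889 × 0.0472001 = 0.09293.
CI: 0.3527 ± 0.09293 → (0.260, 0.446).
With 95% confidence, each one-unit increase in waist circumference is associated with a change of between 0.260 and 0.446 % in body fat percentage.

(0.260, 0.446)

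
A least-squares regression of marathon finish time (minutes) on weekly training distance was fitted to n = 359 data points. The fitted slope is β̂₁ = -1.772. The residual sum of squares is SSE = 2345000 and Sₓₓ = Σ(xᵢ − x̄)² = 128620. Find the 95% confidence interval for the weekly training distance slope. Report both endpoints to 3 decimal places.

MSE = SSE/(n − 2) = 2345000/357 = 6568.63.
SE(β̂₁) = √(MSE/Sₓₓ) = √(6568.63/128620) = 0.225987.
df = n − 2 = 357.
t* = t_{0.025, 357} = 1.966631.
Margin = t* × SE = 1.966631 × 0.225987 = 0.44443.
CI: -1.772 ± 0.44443 → (-2.216, -1.328).
With 95% confidence, each one-unit increase in weekly training distance is associated with a change of between -2.216 and -1.328 minutes in marathon finish time.

(-2.216, -1.328)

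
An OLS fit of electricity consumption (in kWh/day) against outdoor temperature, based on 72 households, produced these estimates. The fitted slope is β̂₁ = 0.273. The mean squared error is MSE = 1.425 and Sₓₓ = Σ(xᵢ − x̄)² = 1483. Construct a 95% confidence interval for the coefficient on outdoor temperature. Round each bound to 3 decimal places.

SE(β̂₁) = √(MSE/Sₓₓ) = √(1.425/1483) = 0.0309982.
df = n − 2 = 70.
t* = t_{0.025, 70} = 1.994437.
Margin = t* × SE = 1.994437 × 0.0309982 = 0.06182.
CI: 0.273 ± 0.06182 → (0.211, 0.335).
With 95% confidence, each one-unit increase in outdoor temperature is associated with a change of between 0.211 and 0.335 kWh/day in electricity consumption.

(0.211, 0.335)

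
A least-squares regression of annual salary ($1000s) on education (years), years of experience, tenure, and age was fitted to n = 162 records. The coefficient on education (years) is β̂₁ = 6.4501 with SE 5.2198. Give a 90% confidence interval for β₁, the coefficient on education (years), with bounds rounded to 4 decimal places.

(-2.1867, 15.0869)

df = n − k − 1 = 162 − 4 − 1 = 157.
t* = t_{0.05, 157} = 1.654617.
Margin = t* × SE = 1.654617 × 5.2198 = 8.636770.
CI: 6.4501 ± 8.636770 → (-2.1867, 15.0869).
With 90% confidence, each one-unit increase in education (years) is associated with a change of between -2.1867 and 15.0869 $1000s in annual salary, holding the other predictors fixed.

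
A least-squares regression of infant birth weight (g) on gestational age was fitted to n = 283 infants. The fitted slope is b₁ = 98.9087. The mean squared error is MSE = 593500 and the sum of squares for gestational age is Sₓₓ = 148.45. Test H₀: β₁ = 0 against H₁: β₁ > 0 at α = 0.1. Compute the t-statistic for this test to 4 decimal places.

SE(b₁) = √(MSE/Sₓₓ) = √(593500/148.45) = 63.2296.
t = 98.9087 / 63.2296 = 1.5643.
df = n − 2 = 281.
One-sided p ≈ 0.0594, which is < 0.1, so reject H₀.
There is evidence that the true slope on gestational age is positive.

t = 1.5643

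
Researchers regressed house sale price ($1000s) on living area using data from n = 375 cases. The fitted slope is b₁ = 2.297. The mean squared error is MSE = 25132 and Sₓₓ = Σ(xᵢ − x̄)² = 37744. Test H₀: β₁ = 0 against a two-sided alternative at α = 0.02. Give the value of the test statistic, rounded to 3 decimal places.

t = 2.815

SE(b₁) = √(MSE/Sₓₓ) = √(25132/37744) = 0.815999.
t = 2.297 / 0.815999 = 2.815.
df = n − 2 = 373.
Two-sided p ≈ 0.0051, which is < 0.02, so reject H₀.
There is evidence that living area is associated with house sale price.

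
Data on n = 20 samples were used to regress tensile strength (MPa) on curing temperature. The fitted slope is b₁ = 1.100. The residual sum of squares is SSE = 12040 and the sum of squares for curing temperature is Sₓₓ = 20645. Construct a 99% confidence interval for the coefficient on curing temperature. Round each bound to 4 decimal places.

(0.5819, 1.6181)

MSE = SSE/(n − 2) = 12040/18 = 668.889.
SE(b₁) = √(MSE/Sₓₓ) = √(668.889/20645) = 0.179999.
df = n − 2 = 18.
t* = t_{0.005, 18} = 2.87844.
Margin = t* × SE = 2.87844 × 0.179999 = 0.518116.
CI: 1.100 ± 0.518116 → (0.5819, 1.6181).
With 99% confidence, each one-unit increase in curing temperature is associated with a change of between 0.5819 and 1.6181 MPa in tensile strength.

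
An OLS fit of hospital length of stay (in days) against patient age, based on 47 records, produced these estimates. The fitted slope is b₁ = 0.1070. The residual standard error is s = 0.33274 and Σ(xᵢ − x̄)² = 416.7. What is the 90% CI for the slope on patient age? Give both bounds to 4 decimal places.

SE(b₁) = s/√Sₓₓ = 0.33274/√416.7 = 0.0163002.
df = n − 2 = 45.
t* = t_{0.05, 45} = 1.679427.
Margin = t* × SE = 1.679427 × 0.0163002 = 0.027375.
CI: 0.1070 ± 0.027375 → (0.0796, 0.1344).
With 90% confidence, each one-unit increase in patient age is associated with a change of between 0.0796 and 0.1344 days in hospital length of stay.

(0.0796, 0.1344)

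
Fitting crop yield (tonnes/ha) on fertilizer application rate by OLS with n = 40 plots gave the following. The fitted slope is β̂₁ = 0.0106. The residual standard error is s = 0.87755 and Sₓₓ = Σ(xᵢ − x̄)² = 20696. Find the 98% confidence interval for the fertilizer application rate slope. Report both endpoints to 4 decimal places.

(-0.0042, 0.0254)

SE(β̂₁) = s/√Sₓₓ = 0.87755/√20696 = 0.00609998.
df = n − 2 = 38.
t* = t_{0.01, 38} = 2.428568.
Margin = t* × SE = 2.428568 × 0.00609998 = 0.014814.
CI: 0.0106 ± 0.014814 → (-0.0042, 0.0254).
With 98% confidence, each one-unit increase in fertilizer application rate is associated with a change of between -0.0042 and 0.0254 tonnes/ha in crop yield.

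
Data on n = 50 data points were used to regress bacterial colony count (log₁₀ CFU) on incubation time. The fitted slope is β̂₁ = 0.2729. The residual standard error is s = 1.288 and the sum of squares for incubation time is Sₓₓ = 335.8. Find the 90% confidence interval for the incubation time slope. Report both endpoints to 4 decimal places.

(0.1550, 0.3908)

SE(β̂₁) = s/√Sₓₓ = 1.288/√335.8 = 0.0702871.
df = n − 2 = 48.
t* = t_{0.05, 48} = 1.677224.
Margin = t* × SE = 1.677224 × 0.0702871 = 0.117887.
CI: 0.2729 ± 0.117887 → (0.1550, 0.3908).
With 90% confidence, each one-unit increase in incubation time is associated with a change of between 0.1550 and 0.3908 log₁₀ CFU in bacterial colony count.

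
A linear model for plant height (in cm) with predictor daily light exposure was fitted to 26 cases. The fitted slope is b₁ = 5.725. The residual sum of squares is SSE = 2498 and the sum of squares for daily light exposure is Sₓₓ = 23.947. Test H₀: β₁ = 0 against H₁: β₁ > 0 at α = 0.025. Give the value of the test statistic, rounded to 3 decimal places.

MSE = SSE/(n − 2) = 2498/24 = 104.083.
SE(b₁) = √(MSE/Sₓₓ) = √(104.083/23.947) = 2.0848.
t = 5.725 / 2.0848 = 2.746.
df = n − 2 = 24.
One-sided p ≈ 0.0056, which is < 0.025, so reject H₀.
There is evidence that the true slope on daily light exposure is positive.

t = 2.746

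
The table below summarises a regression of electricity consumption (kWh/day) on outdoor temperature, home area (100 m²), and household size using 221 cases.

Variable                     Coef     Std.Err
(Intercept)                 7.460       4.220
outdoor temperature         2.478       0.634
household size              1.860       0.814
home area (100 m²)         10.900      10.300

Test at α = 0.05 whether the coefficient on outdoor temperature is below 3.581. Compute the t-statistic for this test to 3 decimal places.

t = -1.740

Read off: b = 2.478, SE = 0.634 for outdoor temperature.
H₀: β₁ = 3.581 vs H₁: β₁ < 3.581.
t = (2.478 − 3.581) / 0.634 = -1.740.
df = n − k − 1 = 221 − 3 − 1 = 217.
One-sided p ≈ 0.0417, which is < 0.05, so reject H₀.
There is evidence that the true slope on outdoor temperature is below 3.581 kWh/day per unit, holding the other predictors fixed.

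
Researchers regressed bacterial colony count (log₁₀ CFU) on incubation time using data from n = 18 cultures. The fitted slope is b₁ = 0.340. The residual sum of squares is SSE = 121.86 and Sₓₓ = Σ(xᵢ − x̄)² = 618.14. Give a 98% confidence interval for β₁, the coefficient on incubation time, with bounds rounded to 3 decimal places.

MSE = SSE/(n − 2) = 121.86/16 = 7.61625.
SE(b₁) = √(MSE/Sₓₓ) = √(7.61625/618.14) = 0.111001.
df = n − 2 = 16.
t* = t_{0.01, 16} = 2.583487.
Margin = t* × SE = 2.583487 × 0.111001 = 0.28677.
CI: 0.340 ± 0.28677 → (0.053, 0.627).
With 98% confidence, each one-unit increase in incubation time is associated with a change of between 0.053 and 0.627 log₁₀ CFU in bacterial colony count.

(0.053, 0.627)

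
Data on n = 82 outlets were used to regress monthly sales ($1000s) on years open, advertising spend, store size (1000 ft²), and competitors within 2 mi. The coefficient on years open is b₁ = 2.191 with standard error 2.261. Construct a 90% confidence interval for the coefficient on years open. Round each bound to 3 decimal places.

df = n − k − 1 = 82 − 4 − 1 = 77.
t* = t_{0.05, 77} = 1.664885.
Margin = t* × SE = 1.664885 × 2.261 = 3.76430.
CI: 2.191 ± 3.76430 → (-1.573, 5.955).
With 90% confidence, each one-unit increase in years open is associated with a change of between -1.573 and 5.955 $1000s in monthly sales, holding the other predictors fixed.

(-1.573, 5.955)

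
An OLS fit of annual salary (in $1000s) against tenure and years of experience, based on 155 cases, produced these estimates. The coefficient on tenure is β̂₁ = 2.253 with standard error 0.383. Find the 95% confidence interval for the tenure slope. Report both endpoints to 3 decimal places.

(1.496, 3.010)

df = n − k − 1 = 155 − 2 − 1 = 152.
t* = t_{0.025, 152} = 1.975694.
Margin = t* × SE = 1.975694 × 0.383 = 0.75669.
CI: 2.253 ± 0.75669 → (1.496, 3.010).
With 95% confidence, each one-unit increase in tenure is associated with a change of between 1.496 and 3.010 $1000s in annual salary, holding the other predictors fixed.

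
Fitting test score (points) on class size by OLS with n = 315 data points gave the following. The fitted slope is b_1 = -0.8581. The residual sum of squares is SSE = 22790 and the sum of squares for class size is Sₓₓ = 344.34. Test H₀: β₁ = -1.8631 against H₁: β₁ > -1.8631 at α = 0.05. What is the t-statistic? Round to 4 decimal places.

t = 2.1855

MSE = SSE/(n − 2) = 22790/313 = 72.8115.
SE(b_1) = √(MSE/Sₓₓ) = √(72.8115/344.34) = 0.459839.
t = (-0.8581 − (-1.8631)) / 0.459839 = 2.1855.
df = n − 2 = 313.
One-sided p ≈ 0.0148, which is < 0.05, so reject H₀.
There is evidence that the true slope on class size exceeds -1.8631 points per unit.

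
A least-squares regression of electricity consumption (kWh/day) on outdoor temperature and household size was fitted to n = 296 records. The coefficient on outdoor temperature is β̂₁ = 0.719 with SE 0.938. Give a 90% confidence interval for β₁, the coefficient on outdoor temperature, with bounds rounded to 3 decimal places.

(-0.829, 2.267)

df = n − k − 1 = 296 − 2 − 1 = 293.
t* = t_{0.05, 293} = 1.650071.
Margin = t* × SE = 1.650071 × 0.938 = 1.54777.
CI: 0.719 ± 1.54777 → (-0.829, 2.267).
With 90% confidence, each one-unit increase in outdoor temperature is associated with a change of between -0.829 and 2.267 kWh/day in electricity consumption, holding the other predictors fixed.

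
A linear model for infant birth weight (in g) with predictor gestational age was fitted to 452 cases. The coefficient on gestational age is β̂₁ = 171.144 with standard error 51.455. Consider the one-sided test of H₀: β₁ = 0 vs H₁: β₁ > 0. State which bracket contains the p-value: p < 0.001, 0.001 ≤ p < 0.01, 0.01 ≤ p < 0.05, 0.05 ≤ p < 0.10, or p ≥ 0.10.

t = 171.144 / 51.455 = 3.326.
df = n − 2 = 452 − 2 = 450.
One-sided p = P(T_{450} > t) ≈ 0.0005.
So p < 0.001.

p < 0.001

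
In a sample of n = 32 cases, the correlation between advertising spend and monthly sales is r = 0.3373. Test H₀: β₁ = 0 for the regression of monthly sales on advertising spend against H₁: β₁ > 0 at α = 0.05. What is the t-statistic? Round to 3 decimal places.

t = r·√(n − 2)/√(1 − r²) = 0.3373·√30/√0.886229 = 1.962.
df = n − 2 = 30.
One-sided p ≈ 0.0295, which is < 0.05, so reject H₀.
There is evidence of a linear association between advertising spend and monthly sales.

t = 1.962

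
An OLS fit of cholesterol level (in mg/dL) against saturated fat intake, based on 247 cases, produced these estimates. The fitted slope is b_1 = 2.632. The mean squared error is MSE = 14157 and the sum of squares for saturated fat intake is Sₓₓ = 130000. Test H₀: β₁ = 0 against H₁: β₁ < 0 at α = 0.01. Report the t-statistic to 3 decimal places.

t = 7.976

SE(b_1) = √(MSE/Sₓₓ) = √(14157/130000) = 0.33.
t = 2.632 / 0.33 = 7.976.
df = n − 2 = 245.
One-sided p ≈ 1.0000, which is ≥ 0.01, so fail to reject H₀.
The data do not give significant evidence that the true slope on saturated fat intake is negative.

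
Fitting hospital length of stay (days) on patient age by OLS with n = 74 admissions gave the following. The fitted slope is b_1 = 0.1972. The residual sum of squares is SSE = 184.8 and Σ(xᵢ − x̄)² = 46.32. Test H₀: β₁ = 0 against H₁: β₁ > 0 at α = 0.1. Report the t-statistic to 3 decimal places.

t = 0.838

MSE = SSE/(n − 2) = 184.8/72 = 2.56667.
SE(b_1) = √(MSE/Sₓₓ) = √(2.56667/46.32) = 0.235397.
t = 0.1972 / 0.235397 = 0.838.
df = n − 2 = 72.
One-sided p ≈ 0.2025, which is ≥ 0.1, so fail to reject H₀.
The data do not give significant evidence that the true slope on patient age is positive.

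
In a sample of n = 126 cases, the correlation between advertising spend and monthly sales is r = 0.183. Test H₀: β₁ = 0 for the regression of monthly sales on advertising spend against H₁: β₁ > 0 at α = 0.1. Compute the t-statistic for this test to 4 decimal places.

t = r·√(n − 2)/√(1 − r²) = 0.183·√124/√0.966511 = 2.0728.
df = n − 2 = 124.
One-sided p ≈ 0.0201, which is < 0.1, so reject H₀.
There is evidence of a linear association between advertising spend and monthly sales.

t = 2.0728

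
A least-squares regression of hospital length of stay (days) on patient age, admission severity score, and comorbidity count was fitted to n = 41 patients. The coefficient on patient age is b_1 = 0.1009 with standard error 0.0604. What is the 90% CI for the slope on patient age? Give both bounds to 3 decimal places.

(-0.001, 0.203)

df = n − k − 1 = 41 − 3 − 1 = 37.
t* = t_{0.05, 37} = 1.687094.
Margin = t* × SE = 1.687094 × 0.0604 = 0.10190.
CI: 0.1009 ± 0.10190 → (-0.001, 0.203).
With 90% confidence, each one-unit increase in patient age is associated with a change of between -0.001 and 0.203 days in hospital length of stay, holding the other predictors fixed.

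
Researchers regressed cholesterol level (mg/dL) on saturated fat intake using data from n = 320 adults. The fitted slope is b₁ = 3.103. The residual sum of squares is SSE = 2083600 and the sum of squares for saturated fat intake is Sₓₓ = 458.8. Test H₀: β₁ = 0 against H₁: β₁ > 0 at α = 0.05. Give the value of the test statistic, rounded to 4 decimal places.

MSE = SSE/(n − 2) = 2083600/318 = 6552.2.
SE(b₁) = √(MSE/Sₓₓ) = √(6552.2/458.8) = 3.77904.
t = 3.103 / 3.77904 = 0.8211.
df = n − 2 = 318.
One-sided p ≈ 0.2061, which is ≥ 0.05, so fail to reject H₀.
The data do not give significant evidence that the true slope on saturated fat intake is positive.

t = 0.8211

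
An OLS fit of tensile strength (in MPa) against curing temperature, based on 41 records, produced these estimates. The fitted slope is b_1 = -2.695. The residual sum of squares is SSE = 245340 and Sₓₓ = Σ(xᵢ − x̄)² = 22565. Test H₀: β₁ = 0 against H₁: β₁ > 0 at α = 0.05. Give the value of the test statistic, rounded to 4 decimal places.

MSE = SSE/(n − 2) = 245340/39 = 6290.77.
SE(b_1) = √(MSE/Sₓₓ) = √(6290.77/22565) = 0.528.
t = -2.695 / 0.528 = -5.1042.
df = n − 2 = 39.
One-sided p ≈ 1.0000, which is ≥ 0.05, so fail to reject H₀.
The data do not give significant evidence that the true slope on curing temperature is positive.

t = -5.1042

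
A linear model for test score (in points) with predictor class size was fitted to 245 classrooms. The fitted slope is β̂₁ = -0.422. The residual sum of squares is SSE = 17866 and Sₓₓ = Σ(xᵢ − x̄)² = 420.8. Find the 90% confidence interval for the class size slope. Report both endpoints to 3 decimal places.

MSE = SSE/(n − 2) = 17866/243 = 73.5226.
SE(β̂₁) = √(MSE/Sₓₓ) = √(73.5226/420.8) = 0.417997.
df = n − 2 = 243.
t* = t_{0.05, 243} = 1.651148.
Margin = t* × SE = 1.651148 × 0.417997 = 0.69017.
CI: -0.422 ± 0.69017 → (-1.112, 0.268).
With 90% confidence, each one-unit increase in class size is associated with a change of between -1.112 and 0.268 points in test score.

(-1.112, 0.268)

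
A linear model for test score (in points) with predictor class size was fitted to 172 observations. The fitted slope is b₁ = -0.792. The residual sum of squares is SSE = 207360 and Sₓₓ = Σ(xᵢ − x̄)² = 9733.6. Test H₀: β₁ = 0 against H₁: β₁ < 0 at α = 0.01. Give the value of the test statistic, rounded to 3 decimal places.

t = -2.237

MSE = SSE/(n − 2) = 207360/170 = 1219.76.
SE(b₁) = √(MSE/Sₓₓ) = √(1219.76/9733.6) = 0.353998.
t = -0.792 / 0.353998 = -2.237.
df = n − 2 = 170.
One-sided p ≈ 0.0133, which is ≥ 0.01, so fail to reject H₀.
The data do not give significant evidence that the true slope on class size is negative.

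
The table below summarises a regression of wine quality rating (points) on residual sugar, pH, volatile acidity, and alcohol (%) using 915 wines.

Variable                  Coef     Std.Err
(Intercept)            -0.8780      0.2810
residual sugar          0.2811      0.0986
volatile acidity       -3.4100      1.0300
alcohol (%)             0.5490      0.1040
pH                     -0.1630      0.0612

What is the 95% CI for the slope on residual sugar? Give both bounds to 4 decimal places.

Read off: b = 0.2811, SE = 0.0986 for residual sugar.
df = n − k − 1 = 915 − 4 − 1 = 910.
t* = t_{0.025, 910} = 1.962574.
Margin = t* × SE = 1.962574 × 0.0986 = 0.193510.
CI: 0.2811 ± 0.193510 → (0.0876, 0.4746).

(0.0876, 0.4746)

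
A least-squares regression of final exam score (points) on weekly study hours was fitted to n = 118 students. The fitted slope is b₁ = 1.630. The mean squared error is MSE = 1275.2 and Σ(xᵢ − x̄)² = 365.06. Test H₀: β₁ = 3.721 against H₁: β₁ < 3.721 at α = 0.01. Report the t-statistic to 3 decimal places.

t = -1.119

SE(b₁) = √(MSE/Sₓₓ) = √(1275.2/365.06) = 1.86899.
t = (1.630 − 3.721) / 1.86899 = -1.119.
df = n − 2 = 116.
One-sided p ≈ 0.1328, which is ≥ 0.01, so fail to reject H₀.
The data do not give significant evidence that the true slope on weekly study hours is below 3.721 points per unit.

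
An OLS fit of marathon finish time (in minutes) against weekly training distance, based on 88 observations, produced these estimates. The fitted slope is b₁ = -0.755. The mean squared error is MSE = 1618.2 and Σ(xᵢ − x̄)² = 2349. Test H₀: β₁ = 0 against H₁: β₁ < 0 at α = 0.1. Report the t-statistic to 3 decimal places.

SE(b₁) = √(MSE/Sₓₓ) = √(1618.2/2349) = 0.829993.
t = -0.755 / 0.829993 = -0.910.
df = n − 2 = 86.
One-sided p ≈ 0.1828, which is ≥ 0.1, so fail to reject H₀.
The data do not give significant evidence that the true slope on weekly training distance is negative.

t = -0.910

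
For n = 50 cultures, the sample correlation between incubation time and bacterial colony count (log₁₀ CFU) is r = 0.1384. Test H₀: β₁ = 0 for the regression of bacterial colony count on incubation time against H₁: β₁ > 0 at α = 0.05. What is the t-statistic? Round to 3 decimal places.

t = 0.968

t = r·√(n − 2)/√(1 − r²) = 0.1384·√48/√0.980845 = 0.968.
df = n − 2 = 48.
One-sided p ≈ 0.1689, which is ≥ 0.05, so fail to reject H₀.
The data do not give significant evidence of a linear association between incubation time and bacterial colony count.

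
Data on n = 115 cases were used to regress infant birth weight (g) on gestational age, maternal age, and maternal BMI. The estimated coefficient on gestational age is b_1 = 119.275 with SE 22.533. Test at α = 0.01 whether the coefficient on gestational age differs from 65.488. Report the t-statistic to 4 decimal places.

t = 2.3870

H₀: β₁ = 65.488 vs H₁: β₁ ≠ 65.488.
t = (b_1 − β₁⁰)/SE = (119.275 − 65.488) / 22.533 = 2.3870.
df = n − k − 1 = 115 − 3 − 1 = 111.
Two-sided p ≈ 0.0187, which is ≥ 0.01, so fail to reject H₀.
The data are consistent with a true slope of 65.488 g per unit of gestational age, holding the other predictors fixed.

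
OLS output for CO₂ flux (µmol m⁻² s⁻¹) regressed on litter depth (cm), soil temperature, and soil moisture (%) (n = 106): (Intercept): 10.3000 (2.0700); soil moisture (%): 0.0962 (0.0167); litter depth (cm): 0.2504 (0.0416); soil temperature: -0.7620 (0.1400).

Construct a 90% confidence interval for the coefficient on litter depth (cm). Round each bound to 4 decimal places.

(0.1813, 0.3195)

Read off: b = 0.2504, SE = 0.0416 for litter depth (cm).
df = n − k − 1 = 106 − 3 − 1 = 102.
t* = t_{0.05, 102} = 1.65993.
Margin = t* × SE = 1.65993 × 0.0416 = 0.069053.
CI: 0.2504 ± 0.069053 → (0.1813, 0.3195).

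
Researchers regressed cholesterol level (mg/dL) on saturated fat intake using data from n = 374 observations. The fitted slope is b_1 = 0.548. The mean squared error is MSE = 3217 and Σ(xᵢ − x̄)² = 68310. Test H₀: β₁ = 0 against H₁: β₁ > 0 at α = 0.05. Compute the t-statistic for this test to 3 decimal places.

SE(b_1) = √(MSE/Sₓₓ) = √(3217/68310) = 0.217012.
t = 0.548 / 0.217012 = 2.525.
df = n − 2 = 372.
One-sided p ≈ 0.0060, which is < 0.05, so reject H₀.
There is evidence that the true slope on saturated fat intake is positive.

t = 2.525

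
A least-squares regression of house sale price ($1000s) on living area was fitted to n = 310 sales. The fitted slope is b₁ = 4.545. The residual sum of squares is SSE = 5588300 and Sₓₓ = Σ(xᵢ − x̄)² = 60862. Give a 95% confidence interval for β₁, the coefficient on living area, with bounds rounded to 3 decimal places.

MSE = SSE/(n − 2) = 5588300/308 = 18143.8.
SE(b₁) = √(MSE/Sₓₓ) = √(18143.8/60862) = 0.545998.
df = n − 2 = 308.
t* = t_{0.025, 308} = 1.967696.
Margin = t* × SE = 1.967696 × 0.545998 = 1.07436.
CI: 4.545 ± 1.07436 → (3.471, 5.619).
With 95% confidence, each one-unit increase in living area is associated with a change of between 3.471 and 5.619 $1000s in house sale price.

(3.471, 5.619)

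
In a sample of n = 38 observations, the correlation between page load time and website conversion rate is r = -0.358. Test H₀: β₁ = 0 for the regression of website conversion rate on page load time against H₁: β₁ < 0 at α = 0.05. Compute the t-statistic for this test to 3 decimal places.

t = r·√(n − 2)/√(1 − r²) = -0.358·√36/√0.871836 = -2.300.
df = n − 2 = 36.
One-sided p ≈ 0.0137, which is < 0.05, so reject H₀.
There is evidence of a linear association between page load time and website conversion rate.

t = -2.300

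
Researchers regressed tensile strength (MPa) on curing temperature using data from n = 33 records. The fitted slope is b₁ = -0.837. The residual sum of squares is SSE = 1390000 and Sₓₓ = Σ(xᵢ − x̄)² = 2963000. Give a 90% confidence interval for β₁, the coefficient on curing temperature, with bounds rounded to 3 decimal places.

MSE = SSE/(n − 2) = 1390000/31 = 44838.7.
SE(b₁) = √(MSE/Sₓₓ) = √(44838.7/2963000) = 0.123016.
df = n − 2 = 31.
t* = t_{0.05, 31} = 1.695519.
Margin = t* × SE = 1.695519 × 0.123016 = 0.20858.
CI: -0.837 ± 0.20858 → (-1.046, -0.628).
With 90% confidence, each one-unit increase in curing temperature is associated with a change of between -1.046 and -0.628 MPa in tensile strength.

(-1.046, -0.628)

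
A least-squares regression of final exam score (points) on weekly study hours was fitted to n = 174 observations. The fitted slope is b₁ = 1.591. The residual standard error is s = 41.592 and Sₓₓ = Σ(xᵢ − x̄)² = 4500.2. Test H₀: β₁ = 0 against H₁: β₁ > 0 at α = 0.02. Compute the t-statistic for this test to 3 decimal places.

t = 2.566

SE(b₁) = s/√Sₓₓ = 41.592/√4500.2 = 0.620003.
t = 1.591 / 0.620003 = 2.566.
df = n − 2 = 172.
One-sided p ≈ 0.0056, which is < 0.02, so reject H₀.
There is evidence that the true slope on weekly study hours is positive.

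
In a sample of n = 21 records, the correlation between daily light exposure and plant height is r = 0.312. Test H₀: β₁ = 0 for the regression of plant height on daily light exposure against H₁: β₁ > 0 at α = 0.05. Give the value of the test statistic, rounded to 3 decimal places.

t = r·√(n − 2)/√(1 − r²) = 0.312·√19/√0.902656 = 1.431.
df = n − 2 = 19.
One-sided p ≈ 0.0843, which is ≥ 0.05, so fail to reject H₀.
The data do not give significant evidence of a linear association between daily light exposure and plant height.

t = 1.431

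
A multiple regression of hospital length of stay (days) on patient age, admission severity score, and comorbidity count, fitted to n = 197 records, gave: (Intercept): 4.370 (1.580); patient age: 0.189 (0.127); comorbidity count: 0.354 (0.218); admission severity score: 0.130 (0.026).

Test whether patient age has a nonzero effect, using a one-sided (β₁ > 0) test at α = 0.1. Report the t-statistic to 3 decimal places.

Read off: b = 0.189, SE = 0.127 for patient age.
H₀: β₁ = 0 vs H₁: β₁ > 0.
t = 0.189 / 0.127 = 1.488.
df = n − k − 1 = 197 − 3 − 1 = 193.
One-sided p ≈ 0.0692, which is < 0.1, so reject H₀.
There is evidence that the true slope on patient age is positive, holding the other predictors fixed.

t = 1.488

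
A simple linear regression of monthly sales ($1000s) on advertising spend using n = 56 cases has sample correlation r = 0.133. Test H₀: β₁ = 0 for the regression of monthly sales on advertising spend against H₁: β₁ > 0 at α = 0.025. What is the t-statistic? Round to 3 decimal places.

t = r·√(n − 2)/√(1 − r²) = 0.133·√54/√0.982311 = 0.986.
df = n − 2 = 54.
One-sided p ≈ 0.1642, which is ≥ 0.025, so fail to reject H₀.
The data do not give significant evidence of a linear association between advertising spend and monthly sales.

t = 0.986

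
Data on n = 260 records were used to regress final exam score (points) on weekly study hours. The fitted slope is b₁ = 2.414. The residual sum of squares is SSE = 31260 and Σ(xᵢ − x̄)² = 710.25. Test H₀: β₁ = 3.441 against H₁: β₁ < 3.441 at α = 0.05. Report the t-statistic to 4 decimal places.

MSE = SSE/(n − 2) = 31260/258 = 121.163.
SE(b₁) = √(MSE/Sₓₓ) = √(121.163/710.25) = 0.413028.
t = (2.414 − 3.441) / 0.413028 = -2.4865.
df = n − 2 = 258.
One-sided p ≈ 0.0068, which is < 0.05, so reject H₀.
There is evidence that the true slope on weekly study hours is below 3.441 points per unit.

t = -2.4865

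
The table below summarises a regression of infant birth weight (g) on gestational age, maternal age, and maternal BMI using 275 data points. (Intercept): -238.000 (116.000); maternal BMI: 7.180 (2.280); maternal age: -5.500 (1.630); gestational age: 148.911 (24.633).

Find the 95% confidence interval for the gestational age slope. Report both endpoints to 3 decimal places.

(100.415, 197.407)

Read off: b = 148.911, SE = 24.633 for gestational age.
df = n − k − 1 = 275 − 3 − 1 = 271.
t* = t_{0.025, 271} = 1.968756.
Margin = t* × SE = 1.968756 × 24.633 = 48.49637.
CI: 148.911 ± 48.49637 → (100.415, 197.407).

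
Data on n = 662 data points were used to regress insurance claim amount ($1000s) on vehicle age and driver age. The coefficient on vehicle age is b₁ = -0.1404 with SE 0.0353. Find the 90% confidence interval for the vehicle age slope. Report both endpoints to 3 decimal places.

df = n − k − 1 = 662 − 2 − 1 = 659.
t* = t_{0.05, 659} = 1.647169.
Margin = t* × SE = 1.647169 × 0.0353 = 0.05815.
CI: -0.1404 ± 0.05815 → (-0.199, -0.082).
With 90% confidence, each one-unit increase in vehicle age is associated with a change of between -0.199 and -0.082 $1000s in insurance claim amount, holding the other predictors fixed.

(-0.199, -0.082)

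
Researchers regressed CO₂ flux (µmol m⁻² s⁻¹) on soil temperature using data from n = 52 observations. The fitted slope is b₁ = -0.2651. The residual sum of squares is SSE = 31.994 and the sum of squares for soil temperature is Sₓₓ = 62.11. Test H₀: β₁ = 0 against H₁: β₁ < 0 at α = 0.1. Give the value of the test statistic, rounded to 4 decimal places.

t = -2.6118

MSE = SSE/(n − 2) = 31.994/50 = 0.63988.
SE(b₁) = √(MSE/Sₓₓ) = √(0.63988/62.11) = 0.101501.
t = -0.2651 / 0.101501 = -2.6118.
df = n − 2 = 50.
One-sided p ≈ 0.0059, which is < 0.1, so reject H₀.
There is evidence that the true slope on soil temperature is negative.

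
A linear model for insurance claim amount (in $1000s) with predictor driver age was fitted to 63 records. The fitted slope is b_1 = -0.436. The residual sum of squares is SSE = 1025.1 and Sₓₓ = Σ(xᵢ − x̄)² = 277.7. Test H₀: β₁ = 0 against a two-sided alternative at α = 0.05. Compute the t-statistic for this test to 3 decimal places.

MSE = SSE/(n − 2) = 1025.1/61 = 16.8049.
SE(b_1) = √(MSE/Sₓₓ) = √(16.8049/277.7) = 0.245997.
t = -0.436 / 0.245997 = -1.772.
df = n − 2 = 61.
Two-sided p ≈ 0.0813, which is ≥ 0.05, so fail to reject H₀.
The data do not give significant evidence of an association between driver age and insurance claim amount.

t = -1.772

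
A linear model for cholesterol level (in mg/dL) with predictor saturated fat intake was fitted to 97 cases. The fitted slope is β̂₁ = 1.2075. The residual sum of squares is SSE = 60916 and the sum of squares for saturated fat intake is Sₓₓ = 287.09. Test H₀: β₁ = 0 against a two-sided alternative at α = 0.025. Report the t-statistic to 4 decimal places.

t = 0.8080

MSE = SSE/(n − 2) = 60916/95 = 641.221.
SE(β̂₁) = √(MSE/Sₓₓ) = √(641.221/287.09) = 1.4945.
t = 1.2075 / 1.4945 = 0.8080.
df = n − 2 = 95.
Two-sided p ≈ 0.4211, which is ≥ 0.025, so fail to reject H₀.
The data do not give significant evidence of an association between saturated fat intake and cholesterol level.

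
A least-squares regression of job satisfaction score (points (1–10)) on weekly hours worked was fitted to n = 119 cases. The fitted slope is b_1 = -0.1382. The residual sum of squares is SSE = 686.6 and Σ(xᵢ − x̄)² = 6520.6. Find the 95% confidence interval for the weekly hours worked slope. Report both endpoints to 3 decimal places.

(-0.198, -0.079)

MSE = SSE/(n − 2) = 686.6/117 = 5.86838.
SE(b_1) = √(MSE/Sₓₓ) = √(5.86838/6520.6) = 0.0299996.
df = n − 2 = 117.
t* = t_{0.025, 117} = 1.980448.
Margin = t* × SE = 1.980448 × 0.0299996 = 0.05941.
CI: -0.1382 ± 0.05941 → (-0.198, -0.079).
With 95% confidence, each one-unit increase in weekly hours worked is associated with a change of between -0.198 and -0.079 points (1–10) in job satisfaction score.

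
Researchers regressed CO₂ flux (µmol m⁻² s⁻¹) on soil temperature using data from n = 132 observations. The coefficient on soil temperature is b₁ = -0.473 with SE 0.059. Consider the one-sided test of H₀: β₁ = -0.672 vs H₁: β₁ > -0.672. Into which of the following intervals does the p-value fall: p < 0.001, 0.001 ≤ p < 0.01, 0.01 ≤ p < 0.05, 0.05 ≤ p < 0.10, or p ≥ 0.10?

t = (-0.473 − (-0.672)) / 0.059 = 3.373.
df = n − 2 = 132 − 2 = 130.
One-sided p = P(T_{130} > t) ≈ 0.0005.
So p < 0.001.

p < 0.001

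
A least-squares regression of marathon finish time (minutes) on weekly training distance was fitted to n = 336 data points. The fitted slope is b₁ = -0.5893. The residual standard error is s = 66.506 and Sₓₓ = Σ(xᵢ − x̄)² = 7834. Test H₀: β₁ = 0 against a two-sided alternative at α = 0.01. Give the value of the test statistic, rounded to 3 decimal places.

SE(b₁) = s/√Sₓₓ = 66.506/√7834 = 0.751396.
t = -0.5893 / 0.751396 = -0.784.
df = n − 2 = 334.
Two-sided p ≈ 0.4334, which is ≥ 0.01, so fail to reject H₀.
The data do not give significant evidence of an association between weekly training distance and marathon finish time.

t = -0.784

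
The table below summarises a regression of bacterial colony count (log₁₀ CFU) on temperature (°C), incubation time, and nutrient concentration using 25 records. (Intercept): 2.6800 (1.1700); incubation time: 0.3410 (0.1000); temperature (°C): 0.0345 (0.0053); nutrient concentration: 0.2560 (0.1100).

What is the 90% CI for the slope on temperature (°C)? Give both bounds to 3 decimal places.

(0.025, 0.044)

Read off: b = 0.0345, SE = 0.0053 for temperature (°C).
df = n − k − 1 = 25 − 3 − 1 = 21.
t* = t_{0.05, 21} = 1.720743.
Margin = t* × SE = 1.720743 × 0.0053 = 0.00912.
CI: 0.0345 ± 0.00912 → (0.025, 0.044).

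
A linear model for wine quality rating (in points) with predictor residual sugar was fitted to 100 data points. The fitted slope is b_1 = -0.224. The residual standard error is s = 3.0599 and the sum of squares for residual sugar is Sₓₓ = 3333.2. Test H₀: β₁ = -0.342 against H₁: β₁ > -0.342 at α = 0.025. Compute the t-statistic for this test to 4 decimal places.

t = 2.2264

SE(b_1) = s/√Sₓₓ = 3.0599/√3333.2 = 0.0530001.
t = (-0.224 − (-0.342)) / 0.0530001 = 2.2264.
df = n − 2 = 98.
One-sided p ≈ 0.0141, which is < 0.025, so reject H₀.
There is evidence that the true slope on residual sugar exceeds -0.342 points per unit.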